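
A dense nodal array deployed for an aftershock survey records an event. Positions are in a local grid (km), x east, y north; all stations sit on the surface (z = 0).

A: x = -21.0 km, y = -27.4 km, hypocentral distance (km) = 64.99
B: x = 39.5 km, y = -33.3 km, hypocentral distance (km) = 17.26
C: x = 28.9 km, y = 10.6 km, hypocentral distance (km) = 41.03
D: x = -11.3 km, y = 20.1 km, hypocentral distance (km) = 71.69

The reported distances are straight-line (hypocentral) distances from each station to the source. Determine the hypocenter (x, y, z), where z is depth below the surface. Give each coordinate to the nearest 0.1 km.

Each station gives a sphere (x−x_i)² + (y−y_i)² + z² = d_i² (stations at z=0).
Subtracting the A sphere from B and C: z² cancels, leaving linear equations in x and y:
121.0 x − 11.8 y = 5403.17
99.8 x + 76.0 y = 2296.05
Solving: x ≈ 42.197, y ≈ -25.200 km (keep extra digits for the depth step; rounded: 42.2, -25.2).
Then from the A sphere: z² = 64.99² − (x + 21.0)² − (y + 27.4)² with x = 42.197, y = -25.200, so z ≈ 15.000 ≈ 15.0 km.

x ≈ 42.2 km, y ≈ -25.2 km, depth ≈ 15.0 km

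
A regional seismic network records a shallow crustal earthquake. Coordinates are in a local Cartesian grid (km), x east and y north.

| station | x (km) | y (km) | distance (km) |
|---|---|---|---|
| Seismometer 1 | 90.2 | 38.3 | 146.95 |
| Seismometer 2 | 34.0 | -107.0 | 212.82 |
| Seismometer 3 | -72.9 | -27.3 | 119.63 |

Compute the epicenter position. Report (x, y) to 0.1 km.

Circle about each station: (x − 90.2)² + (y − 38.3)² = 146.95²; (x − 34.0)² + (y + 107.0)² = 212.82²; (x + 72.9)² + (y + 27.3)² = 119.63².
Subtracting the Seismometer 1 equation from the Seismometer 2 and Seismometer 3 equations removes the quadratic terms:
-112.4 x − 290.6 y = -20695.98
-326.2 x − 131.2 y = 3739.74
Solving the 2×2 system: x ≈ -47.5, y ≈ 89.6 km.

x ≈ -47.5 km, y ≈ 89.6 km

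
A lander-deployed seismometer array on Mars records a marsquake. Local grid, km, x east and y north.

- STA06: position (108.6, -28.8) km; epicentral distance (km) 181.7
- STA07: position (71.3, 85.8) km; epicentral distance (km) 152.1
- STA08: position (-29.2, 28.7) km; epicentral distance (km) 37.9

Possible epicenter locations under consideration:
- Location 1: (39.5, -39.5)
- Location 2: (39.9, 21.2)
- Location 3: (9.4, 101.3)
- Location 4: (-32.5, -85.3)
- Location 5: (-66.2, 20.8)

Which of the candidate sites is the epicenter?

For each candidate, compare |candidate − station| to the reported distance:
Location 1: residuals STA06 111.8, STA07 22.8, STA08 58.9 → max 111.8 km
Location 2: residuals STA06 96.7, STA07 80.3, STA08 31.6 → max 96.7 km
Location 3: residuals STA06 18.1, STA07 88.3, STA08 44.3 → max 88.3 km
Location 4: residuals STA06 29.7, STA07 48.0, STA08 76.1 → max 76.1 km
Location 5: residuals STA06 0.0, STA07 0.0, STA08 0.1 → max 0.1 km
Only Location 5 has all residuals ≈ 0.

Location 5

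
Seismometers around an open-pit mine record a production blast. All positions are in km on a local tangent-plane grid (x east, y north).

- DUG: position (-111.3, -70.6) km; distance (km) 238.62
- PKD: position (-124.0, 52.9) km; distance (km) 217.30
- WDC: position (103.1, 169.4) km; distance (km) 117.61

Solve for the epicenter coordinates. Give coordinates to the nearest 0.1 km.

Circle about each station: (x + 111.3)² + (y + 70.6)² = 238.62²; (x + 124.0)² + (y − 52.9)² = 217.30²; (x − 103.1)² + (y − 169.4)² = 117.61².
Subtracting pairs of circle equations eliminates x²+y² and gives linear equations (the radical axes):
-25.4 x + 247.0 y = 10522.57
428.8 x + 480.0 y = 65061.31
Solving the 2×2 system: x ≈ 93.3, y ≈ 52.2 km.
Check against DUG (with the unrounded x, y): √((x + 111.3)²+(y + 70.6)²) = 238.62 ≈ 238.62 km. ✓

93.3 km east, 52.2 km north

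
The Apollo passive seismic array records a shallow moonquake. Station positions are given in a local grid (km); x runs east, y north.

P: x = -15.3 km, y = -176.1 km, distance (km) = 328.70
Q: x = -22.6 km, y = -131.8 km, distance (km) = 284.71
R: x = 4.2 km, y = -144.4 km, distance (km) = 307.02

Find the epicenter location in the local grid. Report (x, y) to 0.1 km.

-128.2 km east, 132.6 km north

Circle about each station: (x + 15.3)² + (y + 176.1)² = 328.70²; (x + 22.6)² + (y + 131.8)² = 284.71²; (x − 4.2)² + (y + 144.4)² = 307.02².
Subtracting pairs of circle equations eliminates x²+y² and gives linear equations (the radical axes):
-14.6 x + 88.6 y = 13620.61
39.0 x + 63.4 y = 3406.11
Solving the 2×2 system: x ≈ -128.2, y ≈ 132.6 km.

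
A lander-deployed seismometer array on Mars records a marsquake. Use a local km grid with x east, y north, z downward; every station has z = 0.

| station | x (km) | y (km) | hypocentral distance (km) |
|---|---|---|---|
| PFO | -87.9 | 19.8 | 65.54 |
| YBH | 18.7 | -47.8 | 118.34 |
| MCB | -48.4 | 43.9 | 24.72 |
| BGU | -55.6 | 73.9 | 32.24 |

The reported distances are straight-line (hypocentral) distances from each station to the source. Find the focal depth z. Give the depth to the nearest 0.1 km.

Each station gives a sphere (x−x_i)² + (y−y_i)² + z² = d_i² (stations at z=0).
Subtracting the PFO sphere from YBH and MCB: z² cancels, leaving linear equations in x and y:
213.2 x − 135.2 y = -15192.78
79.0 x + 48.2 y = -164.27
Solving: x ≈ -36.002, y ≈ 55.600 km (keep extra digits for the depth step; rounded: -36.0, 55.6).
Then from the PFO sphere: z² = 65.54² − (x + 87.9)² − (y − 19.8)² with x = -36.002, y = 55.600, so z ≈ 17.901 ≈ 17.9 km.

depth ≈ 17.9 km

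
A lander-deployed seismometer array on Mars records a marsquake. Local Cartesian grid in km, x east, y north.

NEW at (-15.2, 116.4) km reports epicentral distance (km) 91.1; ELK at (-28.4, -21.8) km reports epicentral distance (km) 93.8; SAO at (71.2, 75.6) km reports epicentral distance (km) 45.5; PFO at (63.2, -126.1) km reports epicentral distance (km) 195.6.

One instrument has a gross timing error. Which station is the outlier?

PFO

Solve using three stations at a time. Using NEW, ELK, SAO (subtract circle equations pairwise → linear system) gives (x, y) ≈ (39.2, 43.3).
Distances from that point to each station vs reported:
  NEW: calculated 91.1 vs reported 91.1 → residual 0.0 km
  ELK: calculated 93.8 vs reported 93.8 → residual 0.0 km
  SAO: calculated 45.5 vs reported 45.5 → residual 0.0 km
  PFO: calculated 171.1 vs reported 195.6 → residual 24.5 km
NEW, ELK, SAO are mutually consistent (residuals ≈ 0); PFO is off by 24.5 km.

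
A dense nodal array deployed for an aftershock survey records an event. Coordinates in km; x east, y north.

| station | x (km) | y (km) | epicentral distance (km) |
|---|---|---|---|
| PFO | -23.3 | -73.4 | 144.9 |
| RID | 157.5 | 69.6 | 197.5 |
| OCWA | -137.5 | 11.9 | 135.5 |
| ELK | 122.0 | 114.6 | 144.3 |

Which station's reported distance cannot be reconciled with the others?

RID

Solve using three stations at a time. Using PFO, OCWA, ELK (subtract circle equations pairwise → linear system) gives (x, y) ≈ (-15.7, 71.3).
Distances from that point to each station vs reported:
  PFO: calculated 144.9 vs reported 144.9 → residual 0.0 km
  RID: calculated 173.2 vs reported 197.5 → residual 24.3 km
  OCWA: calculated 135.5 vs reported 135.5 → residual 0.0 km
  ELK: calculated 144.3 vs reported 144.3 → residual 0.0 km
PFO, OCWA, ELK are mutually consistent (residuals ≈ 0); RID is off by 24.3 km.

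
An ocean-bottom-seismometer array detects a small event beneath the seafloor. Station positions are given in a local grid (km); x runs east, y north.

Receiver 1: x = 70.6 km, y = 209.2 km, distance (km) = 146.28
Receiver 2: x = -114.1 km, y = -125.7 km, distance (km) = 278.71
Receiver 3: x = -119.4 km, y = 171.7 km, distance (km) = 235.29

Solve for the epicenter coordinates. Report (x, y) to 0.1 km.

Circle about each station: (x − 70.6)² + (y − 209.2)² = 146.28²; (x + 114.1)² + (y + 125.7)² = 278.71²; (x + 119.4)² + (y − 171.7)² = 235.29².
Subtracting the Receiver 1 equation from the Receiver 2 and Receiver 3 equations removes the quadratic terms:
-369.4 x − 669.8 y = -76211.13
-380.0 x − 75.0 y = -38975.30
Solving the 2×2 system: x ≈ 89.9, y ≈ 64.2 km.

x ≈ 89.9 km, y ≈ 64.2 km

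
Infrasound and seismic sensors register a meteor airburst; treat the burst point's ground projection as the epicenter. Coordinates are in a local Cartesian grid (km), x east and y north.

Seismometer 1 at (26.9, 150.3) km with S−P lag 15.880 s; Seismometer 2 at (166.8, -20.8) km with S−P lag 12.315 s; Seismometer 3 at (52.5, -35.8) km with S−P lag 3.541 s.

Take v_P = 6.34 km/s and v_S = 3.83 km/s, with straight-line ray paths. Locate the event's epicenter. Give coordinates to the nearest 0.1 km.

Distance from S−P lag: d = Δt · v_P v_S / (v_P − v_S) = Δt · (6.34·3.83)/(6.34−3.83) ≈ 9.6742·Δt.
So d_Seismometer 1 = 153.63, d_Seismometer 2 = 119.14, d_Seismometer 3 = 34.26 km.
Circle about each station: (x − 26.9)² + (y − 150.3)² = 153.63²; (x − 166.8)² + (y + 20.8)² = 119.14²; (x − 52.5)² + (y + 35.8)² = 34.26².
Subtracting pairs of circle equations eliminates x²+y² and gives linear equations (the radical axes):
279.8 x − 342.2 y = 14349.02
51.2 x − 372.2 y = 3152.62
Solving the 2×2 system: x ≈ 49.2, y ≈ -1.7 km.

x ≈ 49.2 km, y ≈ -1.7 km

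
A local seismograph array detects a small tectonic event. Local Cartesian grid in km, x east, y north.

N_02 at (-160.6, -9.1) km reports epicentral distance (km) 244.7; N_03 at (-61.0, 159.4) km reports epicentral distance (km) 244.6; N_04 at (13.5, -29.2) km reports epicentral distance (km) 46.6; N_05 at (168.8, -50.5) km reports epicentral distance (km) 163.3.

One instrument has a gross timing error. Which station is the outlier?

Solve using three stations at a time. Using N_03, N_04, N_05 (subtract circle equations pairwise → linear system) gives (x, y) ≈ (7.4, -75.5).
Distances from that point to each station vs reported:
  N_02: calculated 180.6 vs reported 244.7 → residual 64.1 km
  N_03: calculated 244.6 vs reported 244.6 → residual 0.0 km
  N_04: calculated 46.7 vs reported 46.6 → residual 0.1 km
  N_05: calculated 163.3 vs reported 163.3 → residual 0.0 km
N_03, N_04, N_05 are mutually consistent (residuals ≈ 0); N_02 is off by 64.1 km.

N_02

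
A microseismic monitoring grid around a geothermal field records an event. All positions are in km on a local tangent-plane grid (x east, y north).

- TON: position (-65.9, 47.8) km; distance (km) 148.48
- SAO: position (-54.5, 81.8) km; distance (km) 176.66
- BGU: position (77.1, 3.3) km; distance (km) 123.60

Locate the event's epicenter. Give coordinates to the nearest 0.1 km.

Circle about each station: (x + 65.9)² + (y − 47.8)² = 148.48²; (x + 54.5)² + (y − 81.8)² = 176.66²; (x − 77.1)² + (y − 3.3)² = 123.60².
Subtracting the TON equation from the SAO and BGU equations removes the quadratic terms:
22.8 x + 68.0 y = -6128.61
286.0 x − 89.0 y = 6097.00
Solving the 2×2 system: x ≈ -6.1, y ≈ -88.1 km.
Check against TON (with the unrounded x, y): √((x + 65.9)²+(y − 47.8)²) = 148.46 ≈ 148.48 km. ✓

-6.1 km east, -88.1 km north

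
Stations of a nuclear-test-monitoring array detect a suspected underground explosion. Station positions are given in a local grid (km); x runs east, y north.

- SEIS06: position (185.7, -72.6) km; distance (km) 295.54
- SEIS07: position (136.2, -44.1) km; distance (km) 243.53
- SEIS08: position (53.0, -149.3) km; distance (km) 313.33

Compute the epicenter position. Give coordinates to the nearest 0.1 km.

x ≈ 3.5 km, y ≈ 160.1 km

Circle about each station: (x − 185.7)² + (y + 72.6)² = 295.54²; (x − 136.2)² + (y + 44.1)² = 243.53²; (x − 53.0)² + (y + 149.3)² = 313.33².
Subtracting the SEIS06 equation from the SEIS07 and SEIS08 equations removes the quadratic terms:
-99.0 x + 57.0 y = 8777.03
-265.4 x − 153.4 y = -25487.56
Solving the 2×2 system: x ≈ 3.5, y ≈ 160.1 km.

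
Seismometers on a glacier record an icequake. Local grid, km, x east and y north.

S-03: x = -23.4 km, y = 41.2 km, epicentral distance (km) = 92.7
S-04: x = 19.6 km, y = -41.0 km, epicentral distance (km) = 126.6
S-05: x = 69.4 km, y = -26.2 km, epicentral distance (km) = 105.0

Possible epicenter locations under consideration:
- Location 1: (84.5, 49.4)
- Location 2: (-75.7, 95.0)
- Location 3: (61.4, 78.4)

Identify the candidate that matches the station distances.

For each candidate, compare |candidate − station| to the reported distance:
Location 1: residuals S-03 15.5, S-04 15.3, S-05 27.9 → max 27.9 km
Location 2: residuals S-03 17.7, S-04 39.5, S-05 84.1 → max 84.1 km
Location 3: residuals S-03 0.1, S-04 0.1, S-05 0.1 → max 0.1 km
Only Location 3 has all residuals ≈ 0.

Location 3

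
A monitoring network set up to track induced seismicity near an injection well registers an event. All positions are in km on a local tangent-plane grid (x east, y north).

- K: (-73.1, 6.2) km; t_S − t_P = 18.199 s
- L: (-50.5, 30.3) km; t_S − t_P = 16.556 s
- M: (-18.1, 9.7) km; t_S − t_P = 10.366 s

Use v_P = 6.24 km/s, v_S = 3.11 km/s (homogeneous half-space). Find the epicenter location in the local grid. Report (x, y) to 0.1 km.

x ≈ 34.8 km, y ≈ -26.8 km

Distance from S−P lag: d = Δt · v_P v_S / (v_P − v_S) = Δt · (6.24·3.11)/(6.24−3.11) ≈ 6.2001·Δt.
So d_K = 112.84, d_L = 102.65, d_M = 64.27 km.
Circle about each station: (x + 73.1)² + (y − 6.2)² = 112.84²; (x + 50.5)² + (y − 30.3)² = 102.65²; (x + 18.1)² + (y − 9.7)² = 64.27².
Subtracting pairs of circle equations eliminates x²+y² and gives linear equations (the radical axes):
45.2 x + 48.2 y = 282.13
110.0 x + 7.0 y = 3641.88
Solving the 2×2 system: x ≈ 34.8, y ≈ -26.8 km.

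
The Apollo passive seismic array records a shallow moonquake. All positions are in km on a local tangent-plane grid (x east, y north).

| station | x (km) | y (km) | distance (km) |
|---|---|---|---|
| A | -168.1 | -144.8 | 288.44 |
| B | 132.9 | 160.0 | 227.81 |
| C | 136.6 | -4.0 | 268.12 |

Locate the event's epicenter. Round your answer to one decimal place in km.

Circle about each station: (x + 168.1)² + (y + 144.8)² = 288.44²; (x − 132.9)² + (y − 160.0)² = 227.81²; (x − 136.6)² + (y + 4.0)² = 268.12².
Subtracting the A equation from the B and C equations removes the quadratic terms:
602.0 x + 609.6 y = 25338.00
609.4 x + 281.6 y = -19239.79
Solving the 2×2 system: x ≈ -93.4, y ≈ 133.8 km.

(-93.4, 133.8)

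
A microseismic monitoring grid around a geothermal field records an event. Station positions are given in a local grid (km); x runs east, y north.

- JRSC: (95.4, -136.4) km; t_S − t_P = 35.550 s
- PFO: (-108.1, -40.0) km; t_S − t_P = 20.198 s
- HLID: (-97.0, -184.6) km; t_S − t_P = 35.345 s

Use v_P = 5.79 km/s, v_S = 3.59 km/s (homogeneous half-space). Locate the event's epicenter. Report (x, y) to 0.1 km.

-81.7 km east, 149.0 km north

Distance from S−P lag: d = Δt · v_P v_S / (v_P − v_S) = Δt · (5.79·3.59)/(5.79−3.59) ≈ 9.4482·Δt.
So d_JRSC = 335.88, d_PFO = 190.84, d_HLID = 333.95 km.
Circle about each station: (x − 95.4)² + (y + 136.4)² = 335.88²; (x + 108.1)² + (y + 40.0)² = 190.84²; (x + 97.0)² + (y + 184.6)² = 333.95².
Subtracting the JRSC equation from the PFO and HLID equations removes the quadratic terms:
-407.0 x + 192.8 y = 61974.96
-384.8 x − 96.4 y = 17072.81
Solving the 2×2 system: x ≈ -81.7, y ≈ 149.0 km.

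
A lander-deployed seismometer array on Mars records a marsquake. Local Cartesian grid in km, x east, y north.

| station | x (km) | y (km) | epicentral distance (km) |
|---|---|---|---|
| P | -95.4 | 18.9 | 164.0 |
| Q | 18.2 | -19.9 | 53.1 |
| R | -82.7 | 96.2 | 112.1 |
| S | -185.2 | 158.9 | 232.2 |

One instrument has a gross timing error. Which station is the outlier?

Solve using three stations at a time. Using Q, R, S (subtract circle equations pairwise → linear system) gives (x, y) ≈ (9.7, 32.6).
Distances from that point to each station vs reported:
  P: calculated 106.0 vs reported 164.0 → residual 58.0 km
  Q: calculated 53.2 vs reported 53.1 → residual 0.1 km
  R: calculated 112.2 vs reported 112.1 → residual 0.1 km
  S: calculated 232.2 vs reported 232.2 → residual 0.0 km
Q, R, S are mutually consistent (residuals ≈ 0); P is off by 58.0 km.

P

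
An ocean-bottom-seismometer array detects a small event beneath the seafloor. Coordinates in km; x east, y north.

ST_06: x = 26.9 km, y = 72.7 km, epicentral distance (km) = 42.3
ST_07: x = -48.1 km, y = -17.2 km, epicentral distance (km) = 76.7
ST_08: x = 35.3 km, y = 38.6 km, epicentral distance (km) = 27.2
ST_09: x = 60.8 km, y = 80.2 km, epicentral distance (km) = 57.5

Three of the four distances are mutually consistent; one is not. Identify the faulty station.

ST_09

Solve using three stations at a time. Using ST_06, ST_07, ST_08 (subtract circle equations pairwise → linear system) gives (x, y) ≈ (8.4, 34.7).
Distances from that point to each station vs reported:
  ST_06: calculated 42.3 vs reported 42.3 → residual 0.0 km
  ST_07: calculated 76.7 vs reported 76.7 → residual 0.0 km
  ST_08: calculated 27.2 vs reported 27.2 → residual 0.0 km
  ST_09: calculated 69.4 vs reported 57.5 → residual 11.9 km
ST_06, ST_07, ST_08 are mutually consistent (residuals ≈ 0); ST_09 is off by 11.9 km.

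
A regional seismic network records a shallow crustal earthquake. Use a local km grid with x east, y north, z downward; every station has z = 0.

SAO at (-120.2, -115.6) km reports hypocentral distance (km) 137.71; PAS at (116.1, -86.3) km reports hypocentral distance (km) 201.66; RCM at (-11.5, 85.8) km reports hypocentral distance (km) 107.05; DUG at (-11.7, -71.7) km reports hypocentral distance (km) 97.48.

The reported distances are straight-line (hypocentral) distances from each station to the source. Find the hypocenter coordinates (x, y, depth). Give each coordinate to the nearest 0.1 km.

(-60.6, 0.9, 42.9)

Each station gives a sphere (x−x_i)² + (y−y_i)² + z² = d_i² (stations at z=0).
Subtracting the SAO sphere from PAS and RCM: z² cancels, leaving linear equations in x and y:
472.6 x + 58.6 y = -28587.21
217.4 x + 402.8 y = -12813.17
Solving: x ≈ -60.600, y ≈ 0.897 km (keep extra digits for the depth step; rounded: -60.6, 0.9).
Then from the SAO sphere: z² = 137.71² − (x + 120.2)² − (y + 115.6)² with x = -60.600, y = 0.897, so z ≈ 42.899 ≈ 42.9 km.
Check against DUG (with the unrounded solution): distance 97.48 ≈ 97.48 km. ✓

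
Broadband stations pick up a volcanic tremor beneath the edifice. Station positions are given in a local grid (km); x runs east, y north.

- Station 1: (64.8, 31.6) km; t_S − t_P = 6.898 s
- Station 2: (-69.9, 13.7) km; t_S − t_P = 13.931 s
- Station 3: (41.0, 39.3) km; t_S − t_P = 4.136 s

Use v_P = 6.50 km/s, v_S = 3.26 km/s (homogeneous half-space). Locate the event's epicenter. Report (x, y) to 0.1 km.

Distance from S−P lag: d = Δt · v_P v_S / (v_P − v_S) = Δt · (6.50·3.26)/(6.50−3.26) ≈ 6.5401·Δt.
So d_Station 1 = 45.11, d_Station 2 = 91.11, d_Station 3 = 27.05 km.
Circle about each station: (x − 64.8)² + (y − 31.6)² = 45.11²; (x + 69.9)² + (y − 13.7)² = 91.11²; (x − 41.0)² + (y − 39.3)² = 27.05².
Subtracting the Station 1 equation from the Station 2 and Station 3 equations removes the quadratic terms:
-269.4 x − 35.8 y = -6390.02
-47.6 x + 15.4 y = -668.90
Solving the 2×2 system: x ≈ 20.9, y ≈ 21.2 km.
Check against Station 1 (with the unrounded x, y): √((x − 64.8)²+(y − 31.6)²) = 45.11 ≈ 45.11 km. ✓

(20.9, 21.2)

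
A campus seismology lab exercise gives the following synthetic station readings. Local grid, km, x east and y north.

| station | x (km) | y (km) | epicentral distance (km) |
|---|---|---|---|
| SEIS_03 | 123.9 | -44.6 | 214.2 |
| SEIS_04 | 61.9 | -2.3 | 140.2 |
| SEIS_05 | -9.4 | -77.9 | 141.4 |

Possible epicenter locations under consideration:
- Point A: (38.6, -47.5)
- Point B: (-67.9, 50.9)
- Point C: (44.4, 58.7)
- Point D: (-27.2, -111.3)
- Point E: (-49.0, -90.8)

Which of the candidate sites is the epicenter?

Point B

For each candidate, compare |candidate − station| to the reported distance:
Point A: residuals SEIS_03 128.9, SEIS_04 89.3, SEIS_05 84.6 → max 128.9 km
Point B: residuals SEIS_03 0.1, SEIS_04 0.1, SEIS_05 0.1 → max 0.1 km
Point C: residuals SEIS_03 83.8, SEIS_04 76.7, SEIS_05 5.4 → max 83.8 km
Point D: residuals SEIS_03 49.0, SEIS_04 0.6, SEIS_05 103.6 → max 103.6 km
Point E: residuals SEIS_03 35.2, SEIS_04 1.7, SEIS_05 99.8 → max 99.8 km
Only Point B has all residuals ≈ 0.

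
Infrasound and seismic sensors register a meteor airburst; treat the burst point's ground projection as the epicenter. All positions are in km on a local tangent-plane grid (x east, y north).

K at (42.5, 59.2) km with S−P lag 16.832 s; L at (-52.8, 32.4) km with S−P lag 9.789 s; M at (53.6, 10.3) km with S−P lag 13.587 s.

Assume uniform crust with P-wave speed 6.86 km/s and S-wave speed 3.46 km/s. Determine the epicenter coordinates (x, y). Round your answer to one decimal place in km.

Distance from S−P lag: d = Δt · v_P v_S / (v_P − v_S) = Δt · (6.86·3.46)/(6.86−3.46) ≈ 6.9811·Δt.
So d_K = 117.51, d_L = 68.34, d_M = 94.85 km.
Circle about each station: (x − 42.5)² + (y − 59.2)² = 117.51²; (x + 52.8)² + (y − 32.4)² = 68.34²; (x − 53.6)² + (y − 10.3)² = 94.85².
Subtracting the K equation from the L and M equations removes the quadratic terms:
-190.6 x − 53.6 y = 7664.95
22.2 x − 97.8 y = 2480.24
Solving the 2×2 system: x ≈ -31.1, y ≈ -32.4 km.

-31.1 km east, -32.4 km north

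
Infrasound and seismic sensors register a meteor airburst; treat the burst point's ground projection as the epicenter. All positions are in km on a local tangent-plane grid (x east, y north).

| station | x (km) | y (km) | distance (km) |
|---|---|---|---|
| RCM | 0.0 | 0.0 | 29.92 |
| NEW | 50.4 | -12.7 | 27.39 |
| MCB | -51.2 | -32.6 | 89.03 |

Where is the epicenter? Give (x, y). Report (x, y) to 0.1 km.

29.5 km east, 5.0 km north

Circle about each station: x² + y² = 29.92²; (x − 50.4)² + (y + 12.7)² = 27.39²; (x + 51.2)² + (y + 32.6)² = 89.03².
Subtracting pairs of circle equations eliminates x²+y² and gives linear equations (the radical axes):
100.8 x − 25.4 y = 2846.44
-102.4 x − 65.2 y = -3346.93
Solving the 2×2 system: x ≈ 29.5, y ≈ 5.0 km.
Check against RCM (with the unrounded x, y): √(x²+y²) = 29.92 ≈ 29.92 km. ✓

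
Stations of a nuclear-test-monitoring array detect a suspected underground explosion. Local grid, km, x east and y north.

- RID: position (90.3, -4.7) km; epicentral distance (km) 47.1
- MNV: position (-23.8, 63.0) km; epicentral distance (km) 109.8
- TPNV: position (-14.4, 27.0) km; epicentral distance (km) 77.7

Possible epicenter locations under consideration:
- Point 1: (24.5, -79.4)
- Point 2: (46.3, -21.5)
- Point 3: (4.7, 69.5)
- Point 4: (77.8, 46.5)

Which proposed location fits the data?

Point 2

For each candidate, compare |candidate − station| to the reported distance:
Point 1: residuals RID 52.4, MNV 40.6, TPNV 35.6 → max 52.4 km
Point 2: residuals RID 0.0, MNV 0.0, TPNV 0.0 → max 0.0 km
Point 3: residuals RID 66.2, MNV 80.6, TPNV 31.1 → max 80.6 km
Point 4: residuals RID 5.6, MNV 6.9, TPNV 16.5 → max 16.5 km
Only Point 2 has all residuals ≈ 0.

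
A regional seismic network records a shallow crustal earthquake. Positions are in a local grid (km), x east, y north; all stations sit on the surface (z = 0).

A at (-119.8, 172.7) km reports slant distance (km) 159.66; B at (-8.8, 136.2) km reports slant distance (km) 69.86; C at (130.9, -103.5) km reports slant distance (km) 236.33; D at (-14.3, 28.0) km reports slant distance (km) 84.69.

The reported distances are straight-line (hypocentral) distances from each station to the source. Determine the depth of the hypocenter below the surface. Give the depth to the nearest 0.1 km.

Each station gives a sphere (x−x_i)² + (y−y_i)² + z² = d_i² (stations at z=0).
Subtracting the A sphere from B and C: z² cancels, leaving linear equations in x and y:
222.0 x − 73.0 y = -4938.55
501.4 x − 552.4 y = -46690.82
Solving: x ≈ 7.908, y ≈ 91.702 km (keep extra digits for the depth step; rounded: 7.9, 91.7).
Then from the A sphere: z² = 159.66² − (x + 119.8)² − (y − 172.7)² with x = 7.908, y = 91.702, so z ≈ 51.199 ≈ 51.2 km.
Check against D (with the unrounded solution): distance 84.69 ≈ 84.69 km. ✓

51.2 km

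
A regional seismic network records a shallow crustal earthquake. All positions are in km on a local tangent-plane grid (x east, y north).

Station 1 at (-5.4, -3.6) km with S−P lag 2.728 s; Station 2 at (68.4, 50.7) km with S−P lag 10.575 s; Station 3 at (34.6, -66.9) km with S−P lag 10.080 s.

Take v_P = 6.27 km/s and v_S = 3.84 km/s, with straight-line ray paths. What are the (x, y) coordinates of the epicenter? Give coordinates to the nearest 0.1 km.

Distance from S−P lag: d = Δt · v_P v_S / (v_P − v_S) = Δt · (6.27·3.84)/(6.27−3.84) ≈ 9.9081·Δt.
So d_Station 1 = 27.03, d_Station 2 = 104.78, d_Station 3 = 99.87 km.
Circle about each station: (x + 5.4)² + (y + 3.6)² = 27.03²; (x − 68.4)² + (y − 50.7)² = 104.78²; (x − 34.6)² + (y + 66.9)² = 99.87².
Subtracting the Station 1 equation from the Station 2 and Station 3 equations removes the quadratic terms:
147.6 x + 108.6 y = -3041.30
80.0 x − 126.6 y = -3612.75
Solving the 2×2 system: x ≈ -28.4, y ≈ 10.6 km.
Check against Station 1 (with the unrounded x, y): √((x + 5.4)²+(y + 3.6)²) = 27.02 ≈ 27.03 km. ✓

x ≈ -28.4 km, y ≈ 10.6 km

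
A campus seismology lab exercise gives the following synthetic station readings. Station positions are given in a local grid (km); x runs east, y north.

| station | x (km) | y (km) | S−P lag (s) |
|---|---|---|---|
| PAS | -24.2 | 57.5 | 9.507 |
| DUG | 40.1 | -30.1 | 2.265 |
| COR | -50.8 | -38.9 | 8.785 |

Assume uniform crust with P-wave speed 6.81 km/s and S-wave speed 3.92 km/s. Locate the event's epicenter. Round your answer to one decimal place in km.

x ≈ 26.5 km, y ≈ -14.2 km

Distance from S−P lag: d = Δt · v_P v_S / (v_P − v_S) = Δt · (6.81·3.92)/(6.81−3.92) ≈ 9.2371·Δt.
So d_PAS = 87.82, d_DUG = 20.92, d_COR = 81.15 km.
Circle about each station: (x + 24.2)² + (y − 57.5)² = 87.82²; (x − 40.1)² + (y + 30.1)² = 20.92²; (x + 50.8)² + (y + 38.9)² = 81.15².
Subtracting pairs of circle equations eliminates x²+y² and gives linear equations (the radical axes):
128.6 x − 175.2 y = 5896.84
-53.2 x − 192.8 y = 1328.99
Solving the 2×2 system: x ≈ 26.5, y ≈ -14.2 km.
Check against PAS (with the unrounded x, y): √((x + 24.2)²+(y − 57.5)²) = 87.82 ≈ 87.82 km. ✓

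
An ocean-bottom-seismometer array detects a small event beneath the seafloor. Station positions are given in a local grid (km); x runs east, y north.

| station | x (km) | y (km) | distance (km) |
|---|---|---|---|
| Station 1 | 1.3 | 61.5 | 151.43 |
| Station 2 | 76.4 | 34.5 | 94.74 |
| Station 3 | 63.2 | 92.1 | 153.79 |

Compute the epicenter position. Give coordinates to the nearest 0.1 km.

Circle about each station: (x − 1.3)² + (y − 61.5)² = 151.43²; (x − 76.4)² + (y − 34.5)² = 94.74²; (x − 63.2)² + (y − 92.1)² = 153.79².
Subtracting the Station 1 equation from the Station 2 and Station 3 equations removes the quadratic terms:
150.2 x − 54.0 y = 17198.65
123.8 x + 61.2 y = 7972.39
Solving the 2×2 system: x ≈ 93.4, y ≈ -58.7 km.

(93.4, -58.7)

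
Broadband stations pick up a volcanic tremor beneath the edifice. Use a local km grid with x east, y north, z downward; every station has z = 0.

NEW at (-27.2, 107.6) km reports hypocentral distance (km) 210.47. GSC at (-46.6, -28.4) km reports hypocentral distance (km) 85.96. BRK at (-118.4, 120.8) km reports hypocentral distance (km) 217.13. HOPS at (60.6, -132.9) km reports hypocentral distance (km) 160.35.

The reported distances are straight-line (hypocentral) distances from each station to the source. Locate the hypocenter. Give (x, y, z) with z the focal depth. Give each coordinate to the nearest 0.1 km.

(-86.6, -89.0, 46.0)

Each station gives a sphere (x−x_i)² + (y−y_i)² + z² = d_i² (stations at z=0).
Subtracting the NEW sphere from GSC and BRK: z² cancels, leaving linear equations in x and y:
-38.8 x − 272.0 y = 27569.02
-182.4 x + 26.4 y = 13445.78
Solving: x ≈ -86.598, y ≈ -89.004 km (keep extra digits for the depth step; rounded: -86.6, -89.0).
Then from the NEW sphere: z² = 210.47² − (x + 27.2)² − (y − 107.6)² with x = -86.598, y = -89.004, so z ≈ 46.004 ≈ 46.0 km.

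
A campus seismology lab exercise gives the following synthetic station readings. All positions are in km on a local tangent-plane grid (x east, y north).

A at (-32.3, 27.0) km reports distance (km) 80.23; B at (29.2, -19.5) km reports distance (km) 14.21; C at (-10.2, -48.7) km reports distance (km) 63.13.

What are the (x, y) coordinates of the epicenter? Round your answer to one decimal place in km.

Circle about each station: (x + 32.3)² + (y − 27.0)² = 80.23²; (x − 29.2)² + (y + 19.5)² = 14.21²; (x + 10.2)² + (y + 48.7)² = 63.13².
Subtracting pairs of circle equations eliminates x²+y² and gives linear equations (the radical axes):
123.0 x − 93.0 y = 5695.53
44.2 x − 151.4 y = 3154.90
Solving the 2×2 system: x ≈ 39.2, y ≈ -9.4 km.

x ≈ 39.2 km, y ≈ -9.4 km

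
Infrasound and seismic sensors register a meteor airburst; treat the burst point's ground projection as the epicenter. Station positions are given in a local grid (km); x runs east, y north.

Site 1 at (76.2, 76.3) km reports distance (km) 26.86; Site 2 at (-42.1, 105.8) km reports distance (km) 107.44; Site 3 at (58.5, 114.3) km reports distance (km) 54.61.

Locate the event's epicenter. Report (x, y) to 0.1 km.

x ≈ 55.0 km, y ≈ 59.8 km

Circle about each station: (x − 76.2)² + (y − 76.3)² = 26.86²; (x + 42.1)² + (y − 105.8)² = 107.44²; (x − 58.5)² + (y − 114.3)² = 54.61².
Subtracting the Site 1 equation from the Site 2 and Site 3 equations removes the quadratic terms:
-236.6 x + 59.0 y = -9483.97
-35.4 x + 76.0 y = 2597.82
Solving the 2×2 system: x ≈ 55.0, y ≈ 59.8 km.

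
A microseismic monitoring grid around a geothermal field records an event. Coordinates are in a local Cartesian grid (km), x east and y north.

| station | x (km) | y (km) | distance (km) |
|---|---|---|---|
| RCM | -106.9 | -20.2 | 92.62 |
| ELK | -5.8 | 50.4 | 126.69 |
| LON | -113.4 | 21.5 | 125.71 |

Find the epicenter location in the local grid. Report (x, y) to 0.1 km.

x ≈ -31.3 km, y ≈ -73.7 km

Circle about each station: (x + 106.9)² + (y + 20.2)² = 92.62²; (x + 5.8)² + (y − 50.4)² = 126.69²; (x + 113.4)² + (y − 21.5)² = 125.71².
Subtracting pairs of circle equations eliminates x²+y² and gives linear equations (the radical axes):
202.2 x + 141.2 y = -16733.74
-13.0 x + 83.4 y = -5738.38
Solving the 2×2 system: x ≈ -31.3, y ≈ -73.7 km.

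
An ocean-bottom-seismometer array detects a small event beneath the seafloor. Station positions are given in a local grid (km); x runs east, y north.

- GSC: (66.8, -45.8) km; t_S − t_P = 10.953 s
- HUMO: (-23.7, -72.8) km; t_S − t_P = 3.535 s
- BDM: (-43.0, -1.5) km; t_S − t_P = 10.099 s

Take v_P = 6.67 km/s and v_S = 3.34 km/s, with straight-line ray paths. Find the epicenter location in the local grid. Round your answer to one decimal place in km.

-5.5 km east, -57.7 km north

Distance from S−P lag: d = Δt · v_P v_S / (v_P − v_S) = Δt · (6.67·3.34)/(6.67−3.34) ≈ 6.6900·Δt.
So d_GSC = 73.28, d_HUMO = 23.65, d_BDM = 67.56 km.
Circle about each station: (x − 66.8)² + (y + 45.8)² = 73.28²; (x + 23.7)² + (y + 72.8)² = 23.65²; (x + 43.0)² + (y + 1.5)² = 67.56².
Subtracting pairs of circle equations eliminates x²+y² and gives linear equations (the radical axes):
-181.0 x − 54.0 y = 4112.29
-219.6 x + 88.6 y = -3903.03
Solving the 2×2 system: x ≈ -5.5, y ≈ -57.7 km.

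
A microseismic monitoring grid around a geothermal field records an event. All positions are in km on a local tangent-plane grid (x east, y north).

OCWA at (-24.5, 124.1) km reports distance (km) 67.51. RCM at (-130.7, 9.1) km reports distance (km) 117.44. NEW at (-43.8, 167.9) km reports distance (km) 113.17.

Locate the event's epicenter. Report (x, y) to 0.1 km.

Circle about each station: (x + 24.5)² + (y − 124.1)² = 67.51²; (x + 130.7)² + (y − 9.1)² = 117.44²; (x + 43.8)² + (y − 167.9)² = 113.17².
Subtracting pairs of circle equations eliminates x²+y² and gives linear equations (the radical axes):
-212.4 x − 230.0 y = -8070.31
-38.6 x + 87.6 y = 5857.94
Solving the 2×2 system: x ≈ -23.3, y ≈ 56.6 km.
Check against OCWA (with the unrounded x, y): √((x + 24.5)²+(y − 124.1)²) = 67.51 ≈ 67.51 km. ✓

x ≈ -23.3 km, y ≈ 56.6 km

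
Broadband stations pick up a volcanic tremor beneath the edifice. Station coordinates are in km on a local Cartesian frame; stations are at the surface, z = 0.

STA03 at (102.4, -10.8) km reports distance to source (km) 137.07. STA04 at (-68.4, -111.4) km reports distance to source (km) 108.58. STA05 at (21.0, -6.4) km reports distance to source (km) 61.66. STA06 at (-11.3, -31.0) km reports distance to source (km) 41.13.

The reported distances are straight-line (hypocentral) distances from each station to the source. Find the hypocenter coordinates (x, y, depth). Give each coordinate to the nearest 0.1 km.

x ≈ -30.7 km, y ≈ -14.9 km, depth ≈ 32.5 km

Each station gives a sphere (x−x_i)² + (y−y_i)² + z² = d_i² (stations at z=0).
Subtracting the STA03 sphere from STA04 and STA05: z² cancels, leaving linear equations in x and y:
-341.6 x − 201.2 y = 13484.69
-162.8 x + 8.8 y = 4865.79
Solving: x ≈ -30.694, y ≈ -14.909 km (keep extra digits for the depth step; rounded: -30.7, -14.9).
Then from the STA03 sphere: z² = 137.07² − (x − 102.4)² − (y + 10.8)² with x = -30.694, y = -14.909, so z ≈ 32.516 ≈ 32.5 km.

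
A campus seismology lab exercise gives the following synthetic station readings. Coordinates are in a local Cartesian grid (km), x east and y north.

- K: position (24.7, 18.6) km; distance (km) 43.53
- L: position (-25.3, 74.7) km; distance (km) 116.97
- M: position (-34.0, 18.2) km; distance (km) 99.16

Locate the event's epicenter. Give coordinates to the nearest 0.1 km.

(63.1, -1.9)

Circle about each station: (x − 24.7)² + (y − 18.6)² = 43.53²; (x + 25.3)² + (y − 74.7)² = 116.97²; (x + 34.0)² + (y − 18.2)² = 99.16².
Subtracting pairs of circle equations eliminates x²+y² and gives linear equations (the radical axes):
-100.0 x + 112.2 y = -6522.99
-117.4 x − 0.8 y = -7406.65
Solving the 2×2 system: x ≈ 63.1, y ≈ -1.9 km.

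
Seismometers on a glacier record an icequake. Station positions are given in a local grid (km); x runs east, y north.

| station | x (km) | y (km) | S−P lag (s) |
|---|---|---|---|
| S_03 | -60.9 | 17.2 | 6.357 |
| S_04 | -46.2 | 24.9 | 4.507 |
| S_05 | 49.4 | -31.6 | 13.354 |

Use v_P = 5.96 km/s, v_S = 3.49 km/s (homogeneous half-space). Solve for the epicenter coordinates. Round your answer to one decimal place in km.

Distance from S−P lag: d = Δt · v_P v_S / (v_P − v_S) = Δt · (5.96·3.49)/(5.96−3.49) ≈ 8.4212·Δt.
So d_S_03 = 53.53, d_S_04 = 37.95, d_S_05 = 112.46 km.
Circle about each station: (x + 60.9)² + (y − 17.2)² = 53.53²; (x + 46.2)² + (y − 24.9)² = 37.95²; (x − 49.4)² + (y + 31.6)² = 112.46².
Subtracting the S_03 equation from the S_04 and S_05 equations removes the quadratic terms:
29.4 x + 15.4 y = 175.06
220.6 x − 97.6 y = -10347.52
Solving the 2×2 system: x ≈ -22.7, y ≈ 54.7 km.

-22.7 km east, 54.7 km north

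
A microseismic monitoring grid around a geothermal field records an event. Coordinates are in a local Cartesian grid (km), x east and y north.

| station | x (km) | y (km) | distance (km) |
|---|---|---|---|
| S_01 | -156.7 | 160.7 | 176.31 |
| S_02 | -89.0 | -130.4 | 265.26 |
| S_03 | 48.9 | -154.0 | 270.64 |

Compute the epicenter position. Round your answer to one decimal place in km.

Circle about each station: (x + 156.7)² + (y − 160.7)² = 176.31²; (x + 89.0)² + (y + 130.4)² = 265.26²; (x − 48.9)² + (y + 154.0)² = 270.64².
Subtracting the S_01 equation from the S_02 and S_03 equations removes the quadratic terms:
135.4 x − 582.2 y = -64731.87
411.2 x − 629.4 y = -66432.96
Solving the 2×2 system: x ≈ 13.4, y ≈ 114.3 km.
Check against S_01 (with the unrounded x, y): √((x + 156.7)²+(y − 160.7)²) = 176.31 ≈ 176.31 km. ✓

13.4 km east, 114.3 km north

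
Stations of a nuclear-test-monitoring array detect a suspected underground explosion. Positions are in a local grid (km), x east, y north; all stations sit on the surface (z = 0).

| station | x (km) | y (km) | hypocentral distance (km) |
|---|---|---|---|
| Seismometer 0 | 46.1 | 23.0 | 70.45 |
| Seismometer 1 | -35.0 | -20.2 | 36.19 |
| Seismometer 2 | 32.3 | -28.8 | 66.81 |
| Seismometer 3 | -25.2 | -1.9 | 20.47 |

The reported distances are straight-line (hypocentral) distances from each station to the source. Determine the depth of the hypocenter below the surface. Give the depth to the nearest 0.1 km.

depth ≈ 17.2 km

Each station gives a sphere (x−x_i)² + (y−y_i)² + z² = d_i² (stations at z=0).
Subtracting the Seismometer 0 sphere from Seismometer 1 and Seismometer 2: z² cancels, leaving linear equations in x and y:
-162.2 x − 86.4 y = 2632.32
-27.6 x − 103.6 y = -281.85
Solving: x ≈ -20.602, y ≈ 8.209 km (keep extra digits for the depth step; rounded: -20.6, 8.2).
Then from the Seismometer 0 sphere: z² = 70.45² − (x − 46.1)² − (y − 23.0)² with x = -20.602, y = 8.209, so z ≈ 17.183 ≈ 17.2 km.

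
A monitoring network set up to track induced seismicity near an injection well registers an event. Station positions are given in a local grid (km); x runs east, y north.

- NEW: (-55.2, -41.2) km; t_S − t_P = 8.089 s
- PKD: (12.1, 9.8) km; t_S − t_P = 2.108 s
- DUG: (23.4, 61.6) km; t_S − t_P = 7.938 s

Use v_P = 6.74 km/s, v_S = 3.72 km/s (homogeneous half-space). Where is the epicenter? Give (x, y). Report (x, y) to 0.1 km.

(-3.2, 1.3)

Distance from S−P lag: d = Δt · v_P v_S / (v_P − v_S) = Δt · (6.74·3.72)/(6.74−3.72) ≈ 8.3023·Δt.
So d_NEW = 67.16, d_PKD = 17.50, d_DUG = 65.90 km.
Circle about each station: (x + 55.2)² + (y + 41.2)² = 67.16²; (x − 12.1)² + (y − 9.8)² = 17.50²; (x − 23.4)² + (y − 61.6)² = 65.90².
Subtracting the NEW equation from the PKD and DUG equations removes the quadratic terms:
134.6 x + 102.0 y = -297.81
157.2 x + 205.6 y = -234.70
Solving the 2×2 system: x ≈ -3.2, y ≈ 1.3 km.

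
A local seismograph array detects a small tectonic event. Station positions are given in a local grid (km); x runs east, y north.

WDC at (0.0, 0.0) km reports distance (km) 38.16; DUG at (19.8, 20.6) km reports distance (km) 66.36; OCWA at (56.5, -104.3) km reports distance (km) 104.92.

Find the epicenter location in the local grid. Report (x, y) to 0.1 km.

x ≈ -20.0 km, y ≈ -32.5 km

Circle about each station: x² + y² = 38.16²; (x − 19.8)² + (y − 20.6)² = 66.36²; (x − 56.5)² + (y + 104.3)² = 104.92².
Subtracting pairs of circle equations eliminates x²+y² and gives linear equations (the radical axes):
39.6 x + 41.2 y = -2131.06
113.0 x − 208.6 y = 4518.72
Solving the 2×2 system: x ≈ -20.0, y ≈ -32.5 km.
Check against WDC (with the unrounded x, y): √(x²+y²) = 38.16 ≈ 38.16 km. ✓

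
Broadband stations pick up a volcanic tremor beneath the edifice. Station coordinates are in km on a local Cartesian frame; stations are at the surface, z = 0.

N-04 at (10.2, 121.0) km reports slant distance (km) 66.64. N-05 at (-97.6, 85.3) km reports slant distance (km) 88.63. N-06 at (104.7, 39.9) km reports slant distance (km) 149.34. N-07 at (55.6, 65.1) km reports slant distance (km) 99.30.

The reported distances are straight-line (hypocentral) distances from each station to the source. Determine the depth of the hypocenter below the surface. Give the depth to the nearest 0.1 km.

Each station gives a sphere (x−x_i)² + (y−y_i)² + z² = d_i² (stations at z=0).
Subtracting the N-04 sphere from N-05 and N-06: z² cancels, leaving linear equations in x and y:
-215.6 x − 71.4 y = -1357.58
189.0 x − 162.2 y = -20052.49
Solving: x ≈ -24.998, y ≈ 94.499 km (keep extra digits for the depth step; rounded: -25.0, 94.5).
Then from the N-04 sphere: z² = 66.64² − (x − 10.2)² − (y − 121.0)² with x = -24.998, y = 94.499, so z ≈ 49.997 ≈ 50.0 km.

z ≈ 50.0 km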